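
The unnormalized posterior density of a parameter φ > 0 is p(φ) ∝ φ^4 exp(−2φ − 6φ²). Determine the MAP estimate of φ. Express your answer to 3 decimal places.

φ̂_MAP = 0.500

ℓ'(φ) = 4/φ − 2 − 12φ. Setting this to zero and multiplying by φ: 12φ² + 2φ − 4 = 0.
φ = (−2 + √(2² + 4·12·4)) / (2·12) = (−2 + √196) / 24 = (−2 + 14)/24 = 1/2.
ℓ''(φ) = −4/φ² − 12 < 0, confirming a maximum.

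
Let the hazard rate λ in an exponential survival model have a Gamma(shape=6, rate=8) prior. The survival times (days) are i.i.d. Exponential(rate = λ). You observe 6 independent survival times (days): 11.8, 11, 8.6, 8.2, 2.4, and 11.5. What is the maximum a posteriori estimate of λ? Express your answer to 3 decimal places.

The Exponential(rate=λ) likelihood is ∝ λ^n e^(−λΣtᵢ). Here n = 6 and Σtᵢ = 11.8 + 11 + 8.6 + 8.2 + 2.4 + 11.5 = 53.5.
Posterior ∝ λ^5e^(−8λ) · λ^6e^(−53.5λ) = λ^11e^(−61.5λ), i.e. Gamma(12, 61.5).
Mode = (a−1)/b = 11/61.5 ≈ 0.179.

λ̂_MAP = 0.179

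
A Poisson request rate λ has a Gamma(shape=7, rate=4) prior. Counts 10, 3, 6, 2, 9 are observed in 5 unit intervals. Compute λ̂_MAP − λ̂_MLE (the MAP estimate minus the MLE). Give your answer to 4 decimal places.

Σxᵢ = 30. Posterior is Gamma(37, 9); MAP = (37−1)/9 = 36/9 ≈ 4.00000.
MLE = x̄ = 30/5 ≈ 6.00000.
Difference = 36/9 − 30/5 = -2 ≈ -2.0000.

MAP − MLE = -2.0000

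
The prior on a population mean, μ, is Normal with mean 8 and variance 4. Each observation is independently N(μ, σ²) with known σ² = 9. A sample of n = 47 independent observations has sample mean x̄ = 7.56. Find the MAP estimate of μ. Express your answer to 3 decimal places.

μ̂_MAP = 7.580

n = 47, x̄ = 7.56.
For a Normal prior and Normal likelihood with known variance, the posterior is Normal; its mode equals its mean, the precision-weighted average.
Prior precision 1/σ₀² = 1/4 = 0.25; data precision n/σ² = 47/9.
μ̂ = (0.25·8 + (47/9)·7.56) / (0.25 + 47/9) = 41.48/(197/36) = 37332/4925 ≈ 7.580.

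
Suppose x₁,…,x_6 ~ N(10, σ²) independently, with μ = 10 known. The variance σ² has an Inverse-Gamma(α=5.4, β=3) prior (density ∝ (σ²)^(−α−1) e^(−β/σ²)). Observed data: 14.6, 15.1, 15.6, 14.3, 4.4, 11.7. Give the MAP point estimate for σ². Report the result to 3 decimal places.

Sum of squared deviations about the known mean: SS = (14.6−10)² + (15.1−10)² + (15.6−10)² + (14.3−10)² + (4.4−10)² + (11.7−10)² = 131.27.
The Normal likelihood contributes (σ²)^(−n/2) exp(−SS/(2σ²)), so the posterior is Inverse-Gamma(α + n/2, β + SS/2) = Inverse-Gamma(8.4, 68.635).
The mode of Inverse-Gamma(a, b) is b/(a+1) = 68.635/9.4 ≈ 7.302.

σ̂²_MAP = 7.302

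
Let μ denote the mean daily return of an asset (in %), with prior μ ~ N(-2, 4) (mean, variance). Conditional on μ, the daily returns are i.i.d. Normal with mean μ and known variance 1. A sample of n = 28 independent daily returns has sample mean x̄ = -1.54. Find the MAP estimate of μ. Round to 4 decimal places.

n = 28, x̄ = -1.54.
For a Normal prior and Normal likelihood with known variance, the posterior is Normal; its mode equals its mean, the precision-weighted average.
Prior precision 1/σ₀² = 1/4 = 0.25; data precision n/σ² = 28/1 = 28.
μ̂ = (0.25·(-2) + 28·(-1.54)) / (0.25 + 28) = (-43.62)/28.25 = -4362/2825 ≈ -1.5441.

μ̂_MAP = -1.5441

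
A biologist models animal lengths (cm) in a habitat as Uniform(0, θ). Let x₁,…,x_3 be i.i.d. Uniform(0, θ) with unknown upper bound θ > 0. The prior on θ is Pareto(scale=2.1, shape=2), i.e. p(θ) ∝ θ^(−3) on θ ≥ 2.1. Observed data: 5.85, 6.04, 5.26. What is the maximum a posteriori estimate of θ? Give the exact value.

θ̂_MAP = 6.04

The Uniform(0, θ) likelihood is θ^(−n) for θ ≥ max(xᵢ), zero otherwise. Here max(xᵢ) = 6.04.
Posterior ∝ θ^(−3) · θ^(−3) = θ^(−6) on θ ≥ max(2.1, 6.04) = 6.04.
This density is strictly decreasing in θ, so the posterior mode lies at the lower boundary of the support.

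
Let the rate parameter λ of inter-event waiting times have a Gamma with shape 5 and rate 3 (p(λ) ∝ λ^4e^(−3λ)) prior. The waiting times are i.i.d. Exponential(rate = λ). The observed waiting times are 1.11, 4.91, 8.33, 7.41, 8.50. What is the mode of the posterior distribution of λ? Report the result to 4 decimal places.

The Exponential(rate=λ) likelihood is ∝ λ^n e^(−λΣtᵢ). Here n = 5 and Σtᵢ = 1.11 + 4.91 + 8.33 + 7.41 + 8.50 = 30.26.
Posterior ∝ λ^4e^(−3λ) · λ^5e^(−30.26λ) = λ^9e^(−33.26λ), i.e. Gamma(10, 33.26).
Mode = (a−1)/b = 9/33.26 ≈ 0.2706.

λ̂_MAP = 0.2706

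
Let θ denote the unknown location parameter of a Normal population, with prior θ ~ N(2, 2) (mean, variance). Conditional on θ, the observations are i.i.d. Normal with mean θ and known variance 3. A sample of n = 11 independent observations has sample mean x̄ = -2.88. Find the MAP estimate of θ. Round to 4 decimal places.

n = 11, x̄ = -2.88.
For a Normal prior and Normal likelihood with known variance, the posterior is Normal; its mode equals its mean, the precision-weighted average.
Prior precision 1/σ₀² = 1/2 = 0.5; data precision n/σ² = 11/3.
θ̂ = (0.5·2 + (11/3)·(-2.88)) / (0.5 + 11/3) = (-9.56)/(25/6) = -2.2944.

θ̂_MAP = -2.2944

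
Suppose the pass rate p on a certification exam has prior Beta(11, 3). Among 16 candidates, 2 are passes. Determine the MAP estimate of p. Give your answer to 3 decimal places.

p̂_MAP = 0.429

Prior: Beta(11, 3).
Data: 2 successes in 16 trials. The binomial likelihood contributes p^2(1−p)^14, so the posterior is Beta(11+2, 3+14) = Beta(13, 17).
For Beta(a, b) with a, b > 1 the mode is (a−1)/(a+b−2) = 12/28 ≈ 0.429.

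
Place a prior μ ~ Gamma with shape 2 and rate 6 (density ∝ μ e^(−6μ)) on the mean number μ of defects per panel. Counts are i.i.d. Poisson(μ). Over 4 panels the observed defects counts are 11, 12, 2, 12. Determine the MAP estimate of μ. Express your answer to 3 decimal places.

μ̂_MAP = 3.800

Σxᵢ = 11+12+2+12 = 37, with n = 4.
Posterior ∝ μe^(−6μ) · μ^37e^(−4μ) = μ^38e^(−10μ), i.e. Gamma(shape=39, rate=10).
The mode of a Gamma(a, b) with a ≥ 1 (shape–rate) is (a−1)/b = 38/10 ≈ 3.800.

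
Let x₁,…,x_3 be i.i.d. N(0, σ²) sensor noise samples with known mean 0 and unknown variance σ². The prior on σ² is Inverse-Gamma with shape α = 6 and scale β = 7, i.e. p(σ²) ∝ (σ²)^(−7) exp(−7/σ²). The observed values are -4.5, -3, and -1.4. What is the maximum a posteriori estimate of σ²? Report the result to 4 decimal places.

Sum of squared deviations about the known mean: SS = (-4.5−0)² + (-3−0)² + (-1.4−0)² = 31.21.
The Normal likelihood contributes (σ²)^(−n/2) exp(−SS/(2σ²)), so the posterior is Inverse-Gamma(α + n/2, β + SS/2) = Inverse-Gamma(7.5, 22.605).
The mode of Inverse-Gamma(a, b) is b/(a+1) = 22.605/8.5 ≈ 2.6594.

σ̂²_MAP = 2.6594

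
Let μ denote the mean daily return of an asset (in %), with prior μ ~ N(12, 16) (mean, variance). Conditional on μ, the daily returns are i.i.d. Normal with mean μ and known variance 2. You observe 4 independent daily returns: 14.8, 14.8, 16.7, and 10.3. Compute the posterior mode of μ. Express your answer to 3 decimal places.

n = 4; x̄ = (14.8 + 14.8 + 16.7 + 10.3)/4 = 56.6/4 = 14.15.
For a Normal prior and Normal likelihood with known variance, the posterior is Normal; its mode equals its mean, the precision-weighted average.
Prior precision 1/σ₀² = 1/16 = 0.0625; data precision n/σ² = 4/2 = 2.
μ̂ = (0.0625·12 + 2·14.15) / (0.0625 + 2) = 29.05/2.0625 = 2324/165 ≈ 14.085.

μ̂_MAP = 14.085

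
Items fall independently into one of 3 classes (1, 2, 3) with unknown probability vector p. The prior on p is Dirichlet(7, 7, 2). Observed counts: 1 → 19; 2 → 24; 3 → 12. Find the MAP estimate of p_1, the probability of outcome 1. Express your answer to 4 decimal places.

MAP estimate: 0.3676

The posterior is Dirichlet(αᵢ + nᵢ) = Dirichlet(26, 31, 14).
For a Dirichlet(a₁,…,a_K) with all aᵢ > 1, the mode has j-th component (aⱼ − 1)/(Σaᵢ − K).
Here Σaᵢ = 71 and K = 3, so p_1 = (26 − 1)/(71 − 3) = 25/68 ≈ 0.3676.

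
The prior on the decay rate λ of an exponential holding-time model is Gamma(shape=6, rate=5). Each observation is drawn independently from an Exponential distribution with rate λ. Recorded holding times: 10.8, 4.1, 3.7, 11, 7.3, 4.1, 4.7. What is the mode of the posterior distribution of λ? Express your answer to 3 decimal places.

λ̂_MAP = 0.237

The Exponential(rate=λ) likelihood is ∝ λ^n e^(−λΣtᵢ). Here n = 7 and Σtᵢ = 10.8 + 4.1 + 3.7 + 11 + 7.3 + 4.1 + 4.7 = 45.7.
Posterior ∝ λ^5e^(−5λ) · λ^7e^(−45.7λ) = λ^12e^(−50.7λ), i.e. Gamma(13, 50.7).
Mode = (a−1)/b = 12/50.7 ≈ 0.237.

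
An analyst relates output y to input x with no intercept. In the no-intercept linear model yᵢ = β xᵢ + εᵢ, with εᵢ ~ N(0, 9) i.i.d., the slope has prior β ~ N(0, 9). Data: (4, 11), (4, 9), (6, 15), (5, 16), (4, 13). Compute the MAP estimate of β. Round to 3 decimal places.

β̂_MAP = 2.745

log p(β | y) = −Σ(yᵢ − βxᵢ)²/(2·9) − β²/(2·9) + const.
Setting the derivative to zero: Σxᵢ(yᵢ − βxᵢ)/9 − β/9 = 0, so β = Σxᵢyᵢ / (Σxᵢ² + σ²/τ²).
Σxᵢyᵢ = 4·11 + 4·9 + 6·15 + 5·16 + 4·13 = 302; Σxᵢ² = 109; σ²/τ² = 1.
β̂_MAP = 302 / (109 + 1) = 302/110 ≈ 2.745.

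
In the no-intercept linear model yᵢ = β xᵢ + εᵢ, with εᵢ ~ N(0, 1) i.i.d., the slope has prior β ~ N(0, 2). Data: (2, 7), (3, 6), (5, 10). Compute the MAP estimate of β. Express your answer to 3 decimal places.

log p(β | y) = −Σ(yᵢ − βxᵢ)²/(2·1) − β²/(2·2) + const.
Setting the derivative to zero: Σxᵢ(yᵢ − βxᵢ)/1 − β/2 = 0, so β = Σxᵢyᵢ / (Σxᵢ² + σ²/τ²).
Σxᵢyᵢ = 2·7 + 3·6 + 5·10 = 82; Σxᵢ² = 38; σ²/τ² = 0.5.
β̂_MAP = 82 / (38 + 0.5) = 82/38.5 ≈ 2.130.

β̂_MAP = 2.130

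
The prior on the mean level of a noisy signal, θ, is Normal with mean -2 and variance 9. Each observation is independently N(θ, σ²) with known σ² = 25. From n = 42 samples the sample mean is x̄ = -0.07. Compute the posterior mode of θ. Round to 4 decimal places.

θ̂_MAP = -0.1897

n = 42, x̄ = -0.07.
For a Normal prior and Normal likelihood with known variance, the posterior is Normal; its mode equals its mean, the precision-weighted average.
Prior precision 1/σ₀² = 1/9; data precision n/σ² = 42/25 = 1.68.
θ̂ = ((1/9)·(-2) + 1.68·(-0.07)) / (1/9 + 1.68) = (-3823/11250)/(403/225) = -3823/20150 ≈ -0.1897.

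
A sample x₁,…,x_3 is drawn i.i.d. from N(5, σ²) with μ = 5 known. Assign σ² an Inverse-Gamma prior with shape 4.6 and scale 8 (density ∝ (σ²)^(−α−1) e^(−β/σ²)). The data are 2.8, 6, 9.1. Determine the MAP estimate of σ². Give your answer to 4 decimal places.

Sum of squared deviations about the known mean: SS = (2.8−5)² + (6−5)² + (9.1−5)² = 22.65.
The Normal likelihood contributes (σ²)^(−n/2) exp(−SS/(2σ²)), so the posterior is Inverse-Gamma(α + n/2, β + SS/2) = Inverse-Gamma(6.1, 19.325).
The mode of Inverse-Gamma(a, b) is b/(a+1) = 19.325/7.1 ≈ 2.7218.

σ̂²_MAP = 2.7218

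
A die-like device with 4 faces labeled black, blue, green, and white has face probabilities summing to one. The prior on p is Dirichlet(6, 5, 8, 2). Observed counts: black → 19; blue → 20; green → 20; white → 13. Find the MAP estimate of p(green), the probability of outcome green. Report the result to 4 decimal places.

The posterior is Dirichlet(αᵢ + nᵢ) = Dirichlet(25, 25, 28, 15).
For a Dirichlet(a₁,…,a_K) with all aᵢ > 1, the mode has j-th component (aⱼ − 1)/(Σaᵢ − K).
Here Σaᵢ = 93 and K = 4, so p(green) = (28 − 1)/(93 − 4) = 27/89 ≈ 0.3034.

MAP estimate of p(green) = 0.3034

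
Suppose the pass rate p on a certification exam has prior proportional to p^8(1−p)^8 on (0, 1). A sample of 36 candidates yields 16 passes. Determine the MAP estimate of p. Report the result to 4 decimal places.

p̂_MAP = 0.4615

The prior density ∝ p^8(1−p)^8 is the kernel of Beta(9, 9).
Data: 16 successes in 36 trials. The binomial likelihood contributes p^16(1−p)^20, so the posterior is Beta(9+16, 9+20) = Beta(25, 29).
For Beta(a, b) with a, b > 1 the mode is (a−1)/(a+b−2) = 24/52 ≈ 0.4615.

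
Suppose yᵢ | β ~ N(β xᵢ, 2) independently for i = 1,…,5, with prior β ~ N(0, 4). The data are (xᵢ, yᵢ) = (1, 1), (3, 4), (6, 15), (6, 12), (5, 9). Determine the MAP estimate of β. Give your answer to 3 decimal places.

β̂_MAP = 2.047

log p(β | y) = −Σ(yᵢ − βxᵢ)²/(2·2) − β²/(2·4) + const.
Setting the derivative to zero: Σxᵢ(yᵢ − βxᵢ)/2 − β/4 = 0, so β = Σxᵢyᵢ / (Σxᵢ² + σ²/τ²).
Σxᵢyᵢ = 1·1 + 3·4 + 6·15 + 6·12 + 5·9 = 220; Σxᵢ² = 107; σ²/τ² = 0.5.
β̂_MAP = 220 / (107 + 0.5) = 220/107.5 ≈ 2.047.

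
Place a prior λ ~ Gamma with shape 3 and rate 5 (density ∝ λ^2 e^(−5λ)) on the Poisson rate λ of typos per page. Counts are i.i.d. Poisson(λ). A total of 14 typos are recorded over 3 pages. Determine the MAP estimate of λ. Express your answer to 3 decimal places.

Σxᵢ = 14, n = 3.
Posterior ∝ λ^2e^(−5λ) · λ^14e^(−3λ) = λ^16e^(−8λ), i.e. Gamma(shape=17, rate=8).
The mode of a Gamma(a, b) with a ≥ 1 (shape–rate) is (a−1)/b = 16/8 ≈ 2.000.

λ̂_MAP = 2.000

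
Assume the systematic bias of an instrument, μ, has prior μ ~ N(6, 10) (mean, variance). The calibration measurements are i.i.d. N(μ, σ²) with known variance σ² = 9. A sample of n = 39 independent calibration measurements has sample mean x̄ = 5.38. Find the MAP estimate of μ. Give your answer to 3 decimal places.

μ̂_MAP = 5.394

n = 39, x̄ = 5.38.
For a Normal prior and Normal likelihood with known variance, the posterior is Normal; its mode equals its mean, the precision-weighted average.
Prior precision 1/σ₀² = 1/10 = 0.1; data precision n/σ² = 39/9 = 13/3.
μ̂ = (0.1·6 + (13/3)·5.38) / (0.1 + 13/3) = (3587/150)/(133/30) = 3587/665 ≈ 5.394.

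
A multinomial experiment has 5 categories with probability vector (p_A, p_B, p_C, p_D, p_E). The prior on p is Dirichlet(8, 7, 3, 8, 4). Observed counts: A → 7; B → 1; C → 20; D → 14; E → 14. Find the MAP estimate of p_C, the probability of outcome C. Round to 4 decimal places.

MAP estimate of p_C = 0.2716

The posterior is Dirichlet(αᵢ + nᵢ) = Dirichlet(15, 8, 23, 22, 18).
For a Dirichlet(a₁,…,a_K) with all aᵢ > 1, the mode has j-th component (aⱼ − 1)/(Σaᵢ − K).
Here Σaᵢ = 86 and K = 5, so p_C = (23 − 1)/(86 − 5) = 22/81 ≈ 0.2716.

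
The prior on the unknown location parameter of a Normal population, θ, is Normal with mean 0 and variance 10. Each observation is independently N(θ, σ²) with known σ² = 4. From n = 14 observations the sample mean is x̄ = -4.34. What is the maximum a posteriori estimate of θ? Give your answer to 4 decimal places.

θ̂_MAP = -4.2194

n = 14, x̄ = -4.34.
For a Normal prior and Normal likelihood with known variance, the posterior is Normal; its mode equals its mean, the precision-weighted average.
Prior precision 1/σ₀² = 1/10 = 0.1; data precision n/σ² = 14/4 = 3.5.
θ̂ = (0.1·0 + 3.5·(-4.34)) / (0.1 + 3.5) = (-15.19)/3.6 = -1519/360 ≈ -4.2194.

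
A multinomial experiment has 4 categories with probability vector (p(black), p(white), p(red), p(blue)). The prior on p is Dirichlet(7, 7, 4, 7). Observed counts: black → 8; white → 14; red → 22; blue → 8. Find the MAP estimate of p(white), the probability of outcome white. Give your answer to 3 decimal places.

MAP estimate of p(white) = 0.274

The posterior is Dirichlet(αᵢ + nᵢ) = Dirichlet(15, 21, 26, 15).
For a Dirichlet(a₁,…,a_K) with all aᵢ > 1, the mode has j-th component (aⱼ − 1)/(Σaᵢ − K).
Here Σaᵢ = 77 and K = 4, so p(white) = (21 − 1)/(77 − 4) = 20/73 ≈ 0.274.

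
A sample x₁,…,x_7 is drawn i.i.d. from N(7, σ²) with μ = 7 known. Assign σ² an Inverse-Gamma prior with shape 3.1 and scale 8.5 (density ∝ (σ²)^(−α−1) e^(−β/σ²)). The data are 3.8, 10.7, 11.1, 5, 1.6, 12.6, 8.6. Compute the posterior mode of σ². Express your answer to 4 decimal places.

Sum of squared deviations about the known mean: SS = (3.8−7)² + (10.7−7)² + (11.1−7)² + (5−7)² + (1.6−7)² + (12.6−7)² + (8.6−7)² = 107.82.
The Normal likelihood contributes (σ²)^(−n/2) exp(−SS/(2σ²)), so the posterior is Inverse-Gamma(α + n/2, β + SS/2) = Inverse-Gamma(6.6, 62.41).
The mode of Inverse-Gamma(a, b) is b/(a+1) = 62.41/7.6 ≈ 8.2118.

σ̂²_MAP = 8.2118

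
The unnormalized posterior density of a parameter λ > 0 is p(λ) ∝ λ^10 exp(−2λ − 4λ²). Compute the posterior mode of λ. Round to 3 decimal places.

λ̂_MAP = 1.000

ℓ'(λ) = 10/λ − 2 − 8λ. Setting this to zero and multiplying by λ: 8λ² + 2λ − 10 = 0.
λ = (−2 + √(2² + 4·8·10)) / (2·8) = (−2 + √324) / 16 = (−2 + 18)/16 = 1.
ℓ''(λ) = −10/λ² − 8 < 0, confirming a maximum.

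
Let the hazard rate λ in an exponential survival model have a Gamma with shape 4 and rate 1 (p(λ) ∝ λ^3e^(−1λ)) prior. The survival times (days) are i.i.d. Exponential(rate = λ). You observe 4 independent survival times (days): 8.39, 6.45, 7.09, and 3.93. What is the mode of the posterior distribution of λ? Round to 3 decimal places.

λ̂_MAP = 0.261

The Exponential(rate=λ) likelihood is ∝ λ^n e^(−λΣtᵢ). Here n = 4 and Σtᵢ = 8.39 + 6.45 + 7.09 + 3.93 = 25.86.
Posterior ∝ λ^3e^(−1λ) · λ^4e^(−25.86λ) = λ^7e^(−26.86λ), i.e. Gamma(8, 26.86).
Mode = (a−1)/b = 7/26.86 ≈ 0.261.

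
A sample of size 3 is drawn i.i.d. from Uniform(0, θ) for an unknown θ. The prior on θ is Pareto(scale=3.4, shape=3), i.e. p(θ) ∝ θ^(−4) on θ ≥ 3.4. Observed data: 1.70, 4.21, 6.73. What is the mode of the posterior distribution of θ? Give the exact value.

θ̂_MAP = 6.73

The Uniform(0, θ) likelihood is θ^(−n) for θ ≥ max(xᵢ), zero otherwise. Here max(xᵢ) = 6.73.
Posterior ∝ θ^(−4) · θ^(−3) = θ^(−7) on θ ≥ max(3.4, 6.73) = 6.73.
This density is strictly decreasing in θ, so the posterior mode lies at the lower boundary of the support.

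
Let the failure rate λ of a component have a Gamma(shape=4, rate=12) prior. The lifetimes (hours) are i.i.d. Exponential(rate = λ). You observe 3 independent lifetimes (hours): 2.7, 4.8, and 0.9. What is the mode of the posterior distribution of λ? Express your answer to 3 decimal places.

The Exponential(rate=λ) likelihood is ∝ λ^n e^(−λΣtᵢ). Here n = 3 and Σtᵢ = 2.7 + 4.8 + 0.9 = 8.4.
Posterior ∝ λ^3e^(−12λ) · λ^3e^(−8.4λ) = λ^6e^(−20.4λ), i.e. Gamma(7, 20.4).
Mode = (a−1)/b = 6/20.4 ≈ 0.294.

λ̂_MAP = 0.294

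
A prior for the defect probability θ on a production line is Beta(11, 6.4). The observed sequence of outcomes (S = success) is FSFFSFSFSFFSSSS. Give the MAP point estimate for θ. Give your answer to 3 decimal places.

Prior: Beta(11, 6.4).
Data: 8 successes in 15 trials (from the sequence). The binomial likelihood contributes θ^8(1−θ)^7, so the posterior is Beta(11+8, 6.4+7) = Beta(19, 13.4).
For Beta(a, b) with a, b > 1 the mode is (a−1)/(a+b−2) = 18/30.4 ≈ 0.592.

θ̂_MAP = 0.592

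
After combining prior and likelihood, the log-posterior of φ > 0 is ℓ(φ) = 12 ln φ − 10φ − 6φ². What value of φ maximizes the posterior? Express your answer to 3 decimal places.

φ̂_MAP = 0.667

ℓ'(φ) = 12/φ − 10 − 12φ. Setting this to zero and multiplying by φ: 12φ² + 10φ − 12 = 0.
φ = (−10 + √(10² + 4·12·12)) / (2·12) = (−10 + √676) / 24 = (−10 + 26)/24 = 2/3.
ℓ''(φ) = −12/φ² − 12 < 0, confirming a maximum.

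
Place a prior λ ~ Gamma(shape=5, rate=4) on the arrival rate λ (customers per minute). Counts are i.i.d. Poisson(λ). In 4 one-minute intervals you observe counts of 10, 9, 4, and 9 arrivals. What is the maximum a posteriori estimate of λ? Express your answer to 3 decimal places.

λ̂_MAP = 4.500

Σxᵢ = 10+9+4+9 = 32, with n = 4.
Posterior ∝ λ^4e^(−4λ) · λ^32e^(−4λ) = λ^36e^(−8λ), i.e. Gamma(shape=37, rate=8).
The mode of a Gamma(a, b) with a ≥ 1 (shape–rate) is (a−1)/b = 36/8 ≈ 4.500.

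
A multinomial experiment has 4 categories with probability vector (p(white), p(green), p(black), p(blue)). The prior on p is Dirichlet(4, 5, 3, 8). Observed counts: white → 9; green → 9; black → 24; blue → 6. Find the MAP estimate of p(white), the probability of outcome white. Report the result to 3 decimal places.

MAP estimate of p(white) = 0.188

The posterior is Dirichlet(αᵢ + nᵢ) = Dirichlet(13, 14, 27, 14).
For a Dirichlet(a₁,…,a_K) with all aᵢ > 1, the mode has j-th component (aⱼ − 1)/(Σaᵢ − K).
Here Σaᵢ = 68 and K = 4, so p(white) = (13 − 1)/(68 − 4) = 12/64 ≈ 0.188.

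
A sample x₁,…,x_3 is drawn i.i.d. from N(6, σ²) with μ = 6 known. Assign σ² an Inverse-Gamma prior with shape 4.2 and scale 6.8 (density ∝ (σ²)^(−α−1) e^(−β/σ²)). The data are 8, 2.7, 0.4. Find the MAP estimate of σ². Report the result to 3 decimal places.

σ̂²_MAP = 4.466

Sum of squared deviations about the known mean: SS = (8−6)² + (2.7−6)² + (0.4−6)² = 46.25.
The Normal likelihood contributes (σ²)^(−n/2) exp(−SS/(2σ²)), so the posterior is Inverse-Gamma(α + n/2, β + SS/2) = Inverse-Gamma(5.7, 29.925).
The mode of Inverse-Gamma(a, b) is b/(a+1) = 29.925/6.7 ≈ 4.466.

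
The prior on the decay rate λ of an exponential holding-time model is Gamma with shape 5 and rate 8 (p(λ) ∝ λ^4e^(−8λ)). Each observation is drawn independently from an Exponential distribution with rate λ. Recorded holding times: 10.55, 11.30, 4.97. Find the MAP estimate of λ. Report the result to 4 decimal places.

The Exponential(rate=λ) likelihood is ∝ λ^n e^(−λΣtᵢ). Here n = 3 and Σtᵢ = 10.55 + 11.30 + 4.97 = 26.82.
Posterior ∝ λ^4e^(−8λ) · λ^3e^(−26.82λ) = λ^7e^(−34.82λ), i.e. Gamma(8, 34.82).
Mode = (a−1)/b = 7/34.82 ≈ 0.2010.

λ̂_MAP = 0.2010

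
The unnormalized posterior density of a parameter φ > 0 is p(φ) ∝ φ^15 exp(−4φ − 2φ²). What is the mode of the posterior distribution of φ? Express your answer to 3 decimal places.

ℓ'(φ) = 15/φ − 4 − 4φ. Setting this to zero and multiplying by φ: 4φ² + 4φ − 15 = 0.
φ = (−4 + √(4² + 4·4·15)) / (2·4) = (−4 + √256) / 8 = (−4 + 16)/8 = 3/2.
ℓ''(φ) = −15/φ² − 4 < 0, confirming a maximum.

φ̂_MAP = 1.500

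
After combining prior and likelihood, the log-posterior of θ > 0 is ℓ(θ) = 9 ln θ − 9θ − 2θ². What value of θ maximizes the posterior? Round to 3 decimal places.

θ̂_MAP = 0.750

ℓ'(θ) = 9/θ − 9 − 4θ. Setting this to zero and multiplying by θ: 4θ² + 9θ − 9 = 0.
θ = (−9 + √(9² + 4·4·9)) / (2·4) = (−9 + √225) / 8 = (−9 + 15)/8 = 3/4.
ℓ''(θ) = −9/θ² − 4 < 0, confirming a maximum.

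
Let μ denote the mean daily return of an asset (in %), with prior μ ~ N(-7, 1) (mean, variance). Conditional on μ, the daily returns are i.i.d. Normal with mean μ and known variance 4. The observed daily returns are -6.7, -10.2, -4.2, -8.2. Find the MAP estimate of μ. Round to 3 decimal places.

n = 4; x̄ = ((-6.7) + (-10.2) + (-4.2) + (-8.2))/4 = -29.3/4 = -7.325.
For a Normal prior and Normal likelihood with known variance, the posterior is Normal; its mode equals its mean, the precision-weighted average.
Prior precision 1/σ₀² = 1/1 = 1; data precision n/σ² = 4/4 = 1.
μ̂ = (1·(-7) + 1·(-7.325)) / (1 + 1) = (-14.325)/2 = -7.1625 ≈ -7.163.

μ̂_MAP = -7.163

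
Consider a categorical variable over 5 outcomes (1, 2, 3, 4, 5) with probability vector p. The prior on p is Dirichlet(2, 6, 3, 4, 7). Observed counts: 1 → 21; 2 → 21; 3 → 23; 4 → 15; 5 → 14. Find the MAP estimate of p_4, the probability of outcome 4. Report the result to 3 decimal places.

MAP estimate: 0.162

The posterior is Dirichlet(αᵢ + nᵢ) = Dirichlet(23, 27, 26, 19, 21).
For a Dirichlet(a₁,…,a_K) with all aᵢ > 1, the mode has j-th component (aⱼ − 1)/(Σaᵢ − K).
Here Σaᵢ = 116 and K = 5, so p_4 = (19 − 1)/(116 − 5) = 18/111 ≈ 0.162.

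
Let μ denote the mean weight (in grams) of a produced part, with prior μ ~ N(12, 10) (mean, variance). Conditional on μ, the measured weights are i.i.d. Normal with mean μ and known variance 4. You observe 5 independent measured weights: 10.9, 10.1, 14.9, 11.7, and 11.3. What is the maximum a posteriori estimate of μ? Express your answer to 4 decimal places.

n = 5; x̄ = (10.9 + 10.1 + 14.9 + 11.7 + 11.3)/5 = 58.9/5 = 11.78.
For a Normal prior and Normal likelihood with known variance, the posterior is Normal; its mode equals its mean, the precision-weighted average.
Prior precision 1/σ₀² = 1/10 = 0.1; data precision n/σ² = 5/4 = 1.25.
μ̂ = (0.1·12 + 1.25·11.78) / (0.1 + 1.25) = 15.925/1.35 = 637/54 ≈ 11.7963.

μ̂_MAP = 11.7963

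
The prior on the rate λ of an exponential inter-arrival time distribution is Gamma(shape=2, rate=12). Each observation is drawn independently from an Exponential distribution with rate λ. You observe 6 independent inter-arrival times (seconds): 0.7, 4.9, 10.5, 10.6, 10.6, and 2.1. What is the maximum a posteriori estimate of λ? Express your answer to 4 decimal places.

λ̂_MAP = 0.1362

The Exponential(rate=λ) likelihood is ∝ λ^n e^(−λΣtᵢ). Here n = 6 and Σtᵢ = 0.7 + 4.9 + 10.5 + 10.6 + 10.6 + 2.1 = 39.4.
Posterior ∝ λe^(−12λ) · λ^6e^(−39.4λ) = λ^7e^(−51.4λ), i.e. Gamma(8, 51.4).
Mode = (a−1)/b = 7/51.4 ≈ 0.1362.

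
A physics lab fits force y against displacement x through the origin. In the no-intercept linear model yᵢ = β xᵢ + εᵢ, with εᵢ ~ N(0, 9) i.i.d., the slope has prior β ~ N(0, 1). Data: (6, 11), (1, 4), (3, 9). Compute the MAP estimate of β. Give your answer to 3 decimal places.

β̂_MAP = 1.764

log p(β | y) = −Σ(yᵢ − βxᵢ)²/(2·9) − β²/(2·1) + const.
Setting the derivative to zero: Σxᵢ(yᵢ − βxᵢ)/9 − β/1 = 0, so β = Σxᵢyᵢ / (Σxᵢ² + σ²/τ²).
Σxᵢyᵢ = 6·11 + 1·4 + 3·9 = 97; Σxᵢ² = 46; σ²/τ² = 9.
β̂_MAP = 97 / (46 + 9) = 97/55 ≈ 1.764.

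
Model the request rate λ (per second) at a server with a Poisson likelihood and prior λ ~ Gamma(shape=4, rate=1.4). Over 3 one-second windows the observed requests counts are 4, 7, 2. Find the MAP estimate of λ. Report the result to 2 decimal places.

Σxᵢ = 4+7+2 = 13, with n = 3.
Posterior ∝ λ^3e^(−1.4λ) · λ^13e^(−3λ) = λ^16e^(−4.4λ), i.e. Gamma(shape=17, rate=4.4).
The mode of a Gamma(a, b) with a ≥ 1 (shape–rate) is (a−1)/b = 16/4.4 ≈ 3.64.

λ̂_MAP = 3.64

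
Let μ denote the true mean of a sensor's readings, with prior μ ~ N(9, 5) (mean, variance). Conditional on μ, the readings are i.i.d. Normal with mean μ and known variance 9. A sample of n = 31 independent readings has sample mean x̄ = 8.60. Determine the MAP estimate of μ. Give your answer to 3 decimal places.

μ̂_MAP = 8.622

n = 31, x̄ = 8.60.
For a Normal prior and Normal likelihood with known variance, the posterior is Normal; its mode equals its mean, the precision-weighted average.
Prior precision 1/σ₀² = 1/5 = 0.2; data precision n/σ² = 31/9.
μ̂ = (0.2·9 + (31/9)·8.6) / (0.2 + 31/9) = (1414/45)/(164/45) = 707/82 ≈ 8.622.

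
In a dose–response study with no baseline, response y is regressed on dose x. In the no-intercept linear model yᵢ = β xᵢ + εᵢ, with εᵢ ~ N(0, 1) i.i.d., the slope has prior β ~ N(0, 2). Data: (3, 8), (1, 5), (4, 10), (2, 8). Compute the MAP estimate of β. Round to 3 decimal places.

β̂_MAP = 2.787

log p(β | y) = −Σ(yᵢ − βxᵢ)²/(2·1) − β²/(2·2) + const.
Setting the derivative to zero: Σxᵢ(yᵢ − βxᵢ)/1 − β/2 = 0, so β = Σxᵢyᵢ / (Σxᵢ² + σ²/τ²).
Σxᵢyᵢ = 3·8 + 1·5 + 4·10 + 2·8 = 85; Σxᵢ² = 30; σ²/τ² = 0.5.
β̂_MAP = 85 / (30 + 0.5) = 85/30.5 ≈ 2.787.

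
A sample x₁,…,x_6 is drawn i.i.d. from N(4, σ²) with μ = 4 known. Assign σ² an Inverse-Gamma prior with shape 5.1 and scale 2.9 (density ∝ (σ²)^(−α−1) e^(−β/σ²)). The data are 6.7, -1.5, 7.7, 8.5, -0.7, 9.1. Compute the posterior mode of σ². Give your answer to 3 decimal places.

σ̂²_MAP = 6.889

Sum of squared deviations about the known mean: SS = (6.7−4)² + (-1.5−4)² + (7.7−4)² + (8.5−4)² + (-0.7−4)² + (9.1−4)² = 119.58.
The Normal likelihood contributes (σ²)^(−n/2) exp(−SS/(2σ²)), so the posterior is Inverse-Gamma(α + n/2, β + SS/2) = Inverse-Gamma(8.1, 62.69).
The mode of Inverse-Gamma(a, b) is b/(a+1) = 62.69/9.1 ≈ 6.889.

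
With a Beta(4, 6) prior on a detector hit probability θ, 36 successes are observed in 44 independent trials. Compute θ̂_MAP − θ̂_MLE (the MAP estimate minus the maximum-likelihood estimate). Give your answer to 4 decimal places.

MAP − MLE = -0.0682

Posterior is Beta(40, 14); MAP = (40−1)/(54−2) = 39/52 ≈ 0.75000.
MLE ignores the prior: θ̂_MLE = k/n = 36/44 ≈ 0.81818.
Difference = 39/52 − 36/44 = -3/44 ≈ -0.0682.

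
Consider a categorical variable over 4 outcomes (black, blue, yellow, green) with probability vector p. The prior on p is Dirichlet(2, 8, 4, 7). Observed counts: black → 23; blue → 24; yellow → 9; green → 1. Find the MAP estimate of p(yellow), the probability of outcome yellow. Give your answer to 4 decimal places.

The posterior is Dirichlet(αᵢ + nᵢ) = Dirichlet(25, 32, 13, 8).
For a Dirichlet(a₁,…,a_K) with all aᵢ > 1, the mode has j-th component (aⱼ − 1)/(Σaᵢ − K).
Here Σaᵢ = 78 and K = 4, so p(yellow) = (13 − 1)/(78 − 4) = 12/74 ≈ 0.1622.

MAP estimate of p(yellow) = 0.1622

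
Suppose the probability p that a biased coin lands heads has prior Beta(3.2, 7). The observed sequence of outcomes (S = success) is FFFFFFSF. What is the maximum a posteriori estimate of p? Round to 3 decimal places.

Prior: Beta(3.2, 7).
Data: 1 success in 8 trials (from the sequence). The binomial likelihood contributes p(1−p)^7, so the posterior is Beta(3.2+1, 7+7) = Beta(4.2, 14).
For Beta(a, b) with a, b > 1 the mode is (a−1)/(a+b−2) = 3.2/16.2 ≈ 0.198.

p̂_MAP = 0.198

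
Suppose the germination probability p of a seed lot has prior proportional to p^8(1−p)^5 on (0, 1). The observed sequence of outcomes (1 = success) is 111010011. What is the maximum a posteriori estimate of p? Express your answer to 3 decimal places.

p̂_MAP = 0.636

The prior density ∝ p^8(1−p)^5 is the kernel of Beta(9, 6).
Data: 6 successes in 9 trials (from the sequence). The binomial likelihood contributes p^6(1−p)^3, so the posterior is Beta(9+6, 6+3) = Beta(15, 9).
For Beta(a, b) with a, b > 1 the mode is (a−1)/(a+b−2) = 14/22 ≈ 0.636.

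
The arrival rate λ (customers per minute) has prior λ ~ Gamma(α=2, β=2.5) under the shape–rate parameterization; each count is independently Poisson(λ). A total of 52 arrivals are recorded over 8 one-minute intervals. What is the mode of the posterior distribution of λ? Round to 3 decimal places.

Σxᵢ = 52, n = 8.
Posterior ∝ λe^(−2.5λ) · λ^52e^(−8λ) = λ^53e^(−10.5λ), i.e. Gamma(shape=54, rate=10.5).
The mode of a Gamma(a, b) with a ≥ 1 (shape–rate) is (a−1)/b = 53/10.5 ≈ 5.048.

λ̂_MAP = 5.048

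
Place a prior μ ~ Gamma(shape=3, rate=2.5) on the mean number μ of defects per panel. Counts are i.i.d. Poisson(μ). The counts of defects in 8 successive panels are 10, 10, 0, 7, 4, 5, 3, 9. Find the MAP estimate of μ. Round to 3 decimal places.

μ̂_MAP = 4.762

Σxᵢ = 10+10+0+7+4+5+3+9 = 48, with n = 8.
Posterior ∝ μ^2e^(−2.5μ) · μ^48e^(−8μ) = μ^50e^(−10.5μ), i.e. Gamma(shape=51, rate=10.5).
The mode of a Gamma(a, b) with a ≥ 1 (shape–rate) is (a−1)/b = 50/10.5 ≈ 4.762.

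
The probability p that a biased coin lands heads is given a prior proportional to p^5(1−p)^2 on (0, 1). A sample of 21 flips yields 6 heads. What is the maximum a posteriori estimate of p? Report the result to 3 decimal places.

The prior density ∝ p^5(1−p)^2 is the kernel of Beta(6, 3).
Data: 6 successes in 21 trials. The binomial likelihood contributes p^6(1−p)^15, so the posterior is Beta(6+6, 3+15) = Beta(12, 18).
For Beta(a, b) with a, b > 1 the mode is (a−1)/(a+b−2) = 11/28 ≈ 0.393.

p̂_MAP = 0.393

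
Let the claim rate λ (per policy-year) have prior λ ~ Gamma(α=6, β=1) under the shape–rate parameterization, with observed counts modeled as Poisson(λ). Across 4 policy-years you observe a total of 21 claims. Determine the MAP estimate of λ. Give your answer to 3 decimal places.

λ̂_MAP = 5.200

Σxᵢ = 21, n = 4.
Posterior ∝ λ^5e^(−1λ) · λ^21e^(−4λ) = λ^26e^(−5λ), i.e. Gamma(shape=27, rate=5).
The mode of a Gamma(a, b) with a ≥ 1 (shape–rate) is (a−1)/b = 26/5 ≈ 5.200.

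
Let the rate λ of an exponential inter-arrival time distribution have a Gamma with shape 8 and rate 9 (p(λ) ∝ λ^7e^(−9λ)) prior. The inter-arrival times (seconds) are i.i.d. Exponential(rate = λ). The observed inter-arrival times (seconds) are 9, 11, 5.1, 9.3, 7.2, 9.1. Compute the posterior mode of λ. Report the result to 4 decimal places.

λ̂_MAP = 0.2178

The Exponential(rate=λ) likelihood is ∝ λ^n e^(−λΣtᵢ). Here n = 6 and Σtᵢ = 9 + 11 + 5.1 + 9.3 + 7.2 + 9.1 = 50.7.
Posterior ∝ λ^7e^(−9λ) · λ^6e^(−50.7λ) = λ^13e^(−59.7λ), i.e. Gamma(14, 59.7).
Mode = (a−1)/b = 13/59.7 ≈ 0.2178.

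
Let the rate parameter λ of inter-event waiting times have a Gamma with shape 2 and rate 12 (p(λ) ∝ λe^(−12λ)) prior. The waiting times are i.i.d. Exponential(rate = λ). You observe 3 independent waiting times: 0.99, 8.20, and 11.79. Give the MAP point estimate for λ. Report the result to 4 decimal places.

The Exponential(rate=λ) likelihood is ∝ λ^n e^(−λΣtᵢ). Here n = 3 and Σtᵢ = 0.99 + 8.20 + 11.79 = 20.98.
Posterior ∝ λe^(−12λ) · λ^3e^(−20.98λ) = λ^4e^(−32.98λ), i.e. Gamma(5, 32.98).
Mode = (a−1)/b = 4/32.98 ≈ 0.1213.

λ̂_MAP = 0.1213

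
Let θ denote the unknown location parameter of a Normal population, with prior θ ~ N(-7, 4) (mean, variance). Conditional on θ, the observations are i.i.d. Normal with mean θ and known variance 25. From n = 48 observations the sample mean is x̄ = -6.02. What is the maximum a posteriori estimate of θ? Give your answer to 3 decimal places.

n = 48, x̄ = -6.02.
For a Normal prior and Normal likelihood with known variance, the posterior is Normal; its mode equals its mean, the precision-weighted average.
Prior precision 1/σ₀² = 1/4 = 0.25; data precision n/σ² = 48/25 = 1.92.
θ̂ = (0.25·(-7) + 1.92·(-6.02)) / (0.25 + 1.92) = (-13.3084)/2.17 = -4753/775 ≈ -6.133.

θ̂_MAP = -6.133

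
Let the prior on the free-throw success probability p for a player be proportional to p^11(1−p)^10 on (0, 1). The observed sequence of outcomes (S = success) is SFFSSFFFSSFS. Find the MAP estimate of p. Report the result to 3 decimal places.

p̂_MAP = 0.515

The prior density ∝ p^11(1−p)^10 is the kernel of Beta(12, 11).
Data: 6 successes in 12 trials (from the sequence). The binomial likelihood contributes p^6(1−p)^6, so the posterior is Beta(12+6, 11+6) = Beta(18, 17).
For Beta(a, b) with a, b > 1 the mode is (a−1)/(a+b−2) = 17/33 ≈ 0.515.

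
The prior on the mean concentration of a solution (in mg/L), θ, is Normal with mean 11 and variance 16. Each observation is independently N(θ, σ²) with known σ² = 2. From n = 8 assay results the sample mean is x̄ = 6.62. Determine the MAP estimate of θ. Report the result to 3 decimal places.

θ̂_MAP = 6.687

n = 8, x̄ = 6.62.
For a Normal prior and Normal likelihood with known variance, the posterior is Normal; its mode equals its mean, the precision-weighted average.
Prior precision 1/σ₀² = 1/16 = 0.0625; data precision n/σ² = 8/2 = 4.
θ̂ = (0.0625·11 + 4·6.62) / (0.0625 + 4) = 27.1675/4.0625 = 10867/1625 ≈ 6.687.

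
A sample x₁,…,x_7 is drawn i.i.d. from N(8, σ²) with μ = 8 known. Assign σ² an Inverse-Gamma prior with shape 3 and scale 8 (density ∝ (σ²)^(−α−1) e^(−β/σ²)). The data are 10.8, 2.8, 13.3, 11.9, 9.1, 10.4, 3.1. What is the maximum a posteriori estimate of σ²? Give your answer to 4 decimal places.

σ̂²_MAP = 8.3440

Sum of squared deviations about the known mean: SS = (10.8−8)² + (2.8−8)² + (13.3−8)² + (11.9−8)² + (9.1−8)² + (10.4−8)² + (3.1−8)² = 109.16.
The Normal likelihood contributes (σ²)^(−n/2) exp(−SS/(2σ²)), so the posterior is Inverse-Gamma(α + n/2, β + SS/2) = Inverse-Gamma(6.5, 62.58).
The mode of Inverse-Gamma(a, b) is b/(a+1) = 62.58/7.5 ≈ 8.3440.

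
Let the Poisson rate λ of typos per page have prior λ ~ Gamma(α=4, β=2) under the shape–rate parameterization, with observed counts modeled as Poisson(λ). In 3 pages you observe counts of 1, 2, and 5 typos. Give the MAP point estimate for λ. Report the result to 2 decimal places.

λ̂_MAP = 2.20

Σxᵢ = 1+2+5 = 8, with n = 3.
Posterior ∝ λ^3e^(−2λ) · λ^8e^(−3λ) = λ^11e^(−5λ), i.e. Gamma(shape=12, rate=5).
The mode of a Gamma(a, b) with a ≥ 1 (shape–rate) is (a−1)/b = 11/5 ≈ 2.20.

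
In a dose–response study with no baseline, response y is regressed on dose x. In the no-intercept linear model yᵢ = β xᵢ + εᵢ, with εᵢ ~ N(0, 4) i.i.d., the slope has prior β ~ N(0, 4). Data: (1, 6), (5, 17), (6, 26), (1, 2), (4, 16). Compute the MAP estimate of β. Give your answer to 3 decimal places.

β̂_MAP = 3.913

log p(β | y) = −Σ(yᵢ − βxᵢ)²/(2·4) − β²/(2·4) + const.
Setting the derivative to zero: Σxᵢ(yᵢ − βxᵢ)/4 − β/4 = 0, so β = Σxᵢyᵢ / (Σxᵢ² + σ²/τ²).
Σxᵢyᵢ = 1·6 + 5·17 + 6·26 + 1·2 + 4·16 = 313; Σxᵢ² = 79; σ²/τ² = 1.
β̂_MAP = 313 / (79 + 1) = 313/80 ≈ 3.913.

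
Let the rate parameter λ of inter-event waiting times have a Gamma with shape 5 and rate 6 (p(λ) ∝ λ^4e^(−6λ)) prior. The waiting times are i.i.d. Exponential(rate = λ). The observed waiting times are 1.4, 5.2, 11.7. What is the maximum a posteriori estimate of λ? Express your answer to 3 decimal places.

The Exponential(rate=λ) likelihood is ∝ λ^n e^(−λΣtᵢ). Here n = 3 and Σtᵢ = 1.4 + 5.2 + 11.7 = 18.3.
Posterior ∝ λ^4e^(−6λ) · λ^3e^(−18.3λ) = λ^7e^(−24.3λ), i.e. Gamma(8, 24.3).
Mode = (a−1)/b = 7/24.3 ≈ 0.288.

λ̂_MAP = 0.288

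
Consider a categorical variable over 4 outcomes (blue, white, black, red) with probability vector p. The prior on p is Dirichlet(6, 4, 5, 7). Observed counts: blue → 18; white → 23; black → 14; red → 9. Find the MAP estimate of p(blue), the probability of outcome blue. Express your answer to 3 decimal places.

The posterior is Dirichlet(αᵢ + nᵢ) = Dirichlet(24, 27, 19, 16).
For a Dirichlet(a₁,…,a_K) with all aᵢ > 1, the mode has j-th component (aⱼ − 1)/(Σaᵢ − K).
Here Σaᵢ = 86 and K = 4, so p(blue) = (24 − 1)/(86 − 4) = 23/82 ≈ 0.280.

MAP estimate of p(blue) = 0.280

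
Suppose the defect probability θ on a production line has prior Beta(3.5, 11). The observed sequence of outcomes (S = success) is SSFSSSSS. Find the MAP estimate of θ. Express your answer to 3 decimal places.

θ̂_MAP = 0.463

Prior: Beta(3.5, 11).
Data: 7 successes in 8 trials (from the sequence). The binomial likelihood contributes θ^7(1−θ)^1, so the posterior is Beta(3.5+7, 11+1) = Beta(10.5, 12).
For Beta(a, b) with a, b > 1 the mode is (a−1)/(a+b−2) = 9.5/20.5 ≈ 0.463.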